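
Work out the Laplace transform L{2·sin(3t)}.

L{sin(ωt)} = ω/(s² + ω²), so L{sin(3t)} = 3/(s² + 9). Then L{2·sin(3t)} = 2·3/(s² + 9) = 6/(s² + 9)

Final answer: 6/(s² + 9)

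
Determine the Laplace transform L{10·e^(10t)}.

L{e^(at)} = 1/(s-a), so L{e^(10t)} = 1/(s-10). Then L{10·e^(10t)} = 10/(s-10)

Final answer: 10/(s-10)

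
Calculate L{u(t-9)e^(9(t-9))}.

u(t-a)f(t-a) with f(t)=e^(9t). L{e^(9t)} = 1/(s-9). By time shift: e^(-9s)/(s-9)

Final answer: e^(-9s)/(s-9)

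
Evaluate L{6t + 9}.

L{6t + 9} = 6·L{t} + 9·L{1} = 6/s² + 9/s

Final answer: 6/s² + 9/s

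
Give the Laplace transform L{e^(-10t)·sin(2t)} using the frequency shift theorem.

Frequency shift: L{e^(at)f(t)} = F(s-a). L{e^(-10t)·sin(2t)} = 2/((s+10)² + 4)

Final answer: 2/((s+10)² + 4)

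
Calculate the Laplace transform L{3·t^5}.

L{t^n} = n!/s^(n+1), so L{t^5} = 120/s^6. Then L{3·t^5} = 3·120/s^6 = 360/s^6

Final answer: 360/s^6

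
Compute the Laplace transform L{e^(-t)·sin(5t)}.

L{e^(at)·sin(ωt)} = ω/((s-a)² + ω²), so L{e^(-t)·sin(5t)} = 5/((s+1)² + 25)

Final answer: 5/((s+1)² + 25)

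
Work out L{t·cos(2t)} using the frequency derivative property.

L{cos(2t)} = s/(s² + 4). Derivative: d/ds[s/(s² + 4)] = [(s² + 4) - s·2s]/(s² + 4)² = (4 - s²)/(s² + 4)². So L{t·cos(2t)} = -F'(s) = (s² - 4)/(s² + 4)²

Final answer: (s² - 4)/(s² + 4)²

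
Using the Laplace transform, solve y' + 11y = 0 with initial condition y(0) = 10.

L{y'} + 11L{y} = 0. sY - 10 + 11Y = 0. Y(s+11) = 10. Y = 10/(s+11)

Final answer: y(t) = 10e^(-11t)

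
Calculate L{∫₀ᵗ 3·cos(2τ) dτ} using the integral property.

L{∫₀ᵗ f(τ)dτ} = F(s)/s with F(s) = 3s/(s² + 4), so the result is (3s/(s² + 4))/s = 3/(s² + 4)

Final answer: 3/(s² + 4)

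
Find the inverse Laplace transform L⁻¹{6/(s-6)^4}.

L⁻¹{n!/(s-a)^(n+1)} = t^n·e^(at), so L⁻¹{6/(s-6)^4} = t^3·e^(6t)

Final answer: t^3·e^(6t)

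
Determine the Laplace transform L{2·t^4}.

L{t^n} = n!/s^(n+1), so L{t^4} = 24/s^5. Then L{2·t^4} = 2·24/s^5 = 48/s^5

Final answer: 48/s^5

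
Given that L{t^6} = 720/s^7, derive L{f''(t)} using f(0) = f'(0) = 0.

L{f''(t)} = s²F(s) - sf(0) - f'(0) = s²·720/s^7 - 0 - 0 = 720/s^5

Final answer: 720/s^5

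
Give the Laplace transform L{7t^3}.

L{7t^3} = 7 · L{t^3} = 7 · 6/s^4 = 42/s^4

Final answer: 42/s^4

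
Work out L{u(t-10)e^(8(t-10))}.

u(t-a)f(t-a) with f(t)=e^(8t). L{e^(8t)} = 1/(s-8). By time shift: e^(-10s)/(s-8)

Final answer: e^(-10s)/(s-8)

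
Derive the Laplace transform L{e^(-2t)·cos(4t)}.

L{e^(at)·cos(ωt)} = (s-a)/((s-a)² + ω²), so L{e^(-2t)·cos(4t)} = (s+2)/((s+2)² + 16)

Final answer: (s+2)/((s+2)² + 16)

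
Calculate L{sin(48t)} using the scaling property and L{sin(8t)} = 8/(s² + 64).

Using L{f(at)} = (1/a)F(s/a) with a=6: L{sin(48t)} = (1/6) · 8/((s/6)² + 64) = (1/6) · 8·36/(s² + 2304) = 48/(s² + 2304)

Final answer: 48/(s² + 2304)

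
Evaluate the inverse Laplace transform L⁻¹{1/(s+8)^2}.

L⁻¹{n!/(s-a)^(n+1)} = t^n·e^(at), so L⁻¹{1/(s+8)^2} = t·e^(-8t)

Final answer: t·e^(-8t)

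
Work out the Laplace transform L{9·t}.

L{t^n} = n!/s^(n+1), so L{t} = 1/s^2. Then L{9·t} = 9·1/s^2 = 9/s^2

Final answer: 9/s^2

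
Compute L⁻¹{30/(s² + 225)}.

This is the form c·a/(s² + a²) with a = 15, c = 2. L⁻¹ = 2·sin(15t)

Final answer: 2·sin(15t)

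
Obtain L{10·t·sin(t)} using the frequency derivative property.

L{sin(t)} = 1/(s² + 1). By L{t·f(t)} = -F'(s): -d/ds[1/(s² + 1)] = -(1)·(-2s)/(s² + 1)² = 2s/(s² + 1)². Then L{10·t·sin(t)} = 10·2s/(s² + 1)² = 20s/(s² + 1)²

Final answer: 20s/(s² + 1)²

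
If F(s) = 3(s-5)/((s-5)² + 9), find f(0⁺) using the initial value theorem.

f(0⁺) = lim_{s→∞} sF(s) = lim_{s→∞} 3s(s-5)/((s-5)² + 9) = 3

Final answer: 3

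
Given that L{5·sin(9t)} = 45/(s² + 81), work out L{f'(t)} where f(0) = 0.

L{f'(t)} = s·F(s) - f(0) = s·45/(s² + 81) - 0 = 45s/(s² + 81)

Final answer: 45s/(s² + 81)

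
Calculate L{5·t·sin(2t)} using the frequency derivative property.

L{sin(2t)} = 2/(s² + 4). By L{t·f(t)} = -F'(s): -d/ds[2/(s² + 4)] = -(2)·(-2s)/(s² + 4)² = 4s/(s² + 4)². Then L{5·t·sin(2t)} = 5·4s/(s² + 4)² = 20s/(s² + 4)²

Final answer: 20s/(s² + 4)²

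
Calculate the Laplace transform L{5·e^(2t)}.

L{e^(at)} = 1/(s-a), so L{e^(2t)} = 1/(s-2). Then L{5·e^(2t)} = 5/(s-2)

Final answer: 5/(s-2)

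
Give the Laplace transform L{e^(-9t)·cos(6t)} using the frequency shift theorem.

Frequency shift: L{e^(at)f(t)} = F(s-a). L{e^(-9t)·cos(6t)} = (s+9)/((s+9)² + 36)

Final answer: (s+9)/((s+9)² + 36)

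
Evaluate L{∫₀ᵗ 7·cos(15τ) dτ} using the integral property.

L{∫₀ᵗ f(τ)dτ} = F(s)/s with F(s) = 7s/(s² + 225), so the result is (7s/(s² + 225))/s = 7/(s² + 225)

Final answer: 7/(s² + 225)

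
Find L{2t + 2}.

L{2t + 2} = 2·L{t} + 2·L{1} = 2/s² + 2/s

Final answer: 2/s² + 2/s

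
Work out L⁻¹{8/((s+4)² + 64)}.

Form: b/((s-a)² + b²) → e^(at)sin(bt). With a=-4, b=8

Final answer: e^(-4t)·sin(8t)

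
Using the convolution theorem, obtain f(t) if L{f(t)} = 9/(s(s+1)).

9/(s(s+1)) = (9/s)·(1/(s+1)) = L{9}·L{e^(-t)}. By convolution, f(t) = 9*e^(-t) = ∫₀ᵗ 9·e^(-τ) dτ = 9·(1 - e^(-t))/1

Final answer: 9·(1 - e^(-t))/1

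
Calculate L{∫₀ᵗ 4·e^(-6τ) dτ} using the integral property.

L{∫₀ᵗ f(τ)dτ} = F(s)/s with F(s) = 4/(s+6), so L{∫₀ᵗ 4·e^(-6τ) dτ} = 4/(s(s+6))

Final answer: 4/(s(s+6))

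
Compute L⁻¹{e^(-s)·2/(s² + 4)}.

L⁻¹{2/(s² + 4)} = sin(2t). By the time shift theorem, L⁻¹{e^(-as)F(s)} = u(t-a)f(t-a) with a=1, so L⁻¹{e^(-s)·2/(s² + 4)} = u(t-1)·sin(2(t-1))

Final answer: u(t-1)·sin(2(t-1))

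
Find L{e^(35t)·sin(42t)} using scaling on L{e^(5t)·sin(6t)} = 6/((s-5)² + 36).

Scaling with a=7: L{e^(35t)·sin(42t)} = (1/7) · 6/((s/7-5)² + 36). Simplifying: 42/((s-35)² + 1764)

Final answer: 42/((s-35)² + 1764)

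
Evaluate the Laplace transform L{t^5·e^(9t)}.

L{t^n·e^(at)} = n!/(s-a)^(n+1), so L{t^5·e^(9t)} = 120/(s-9)^6

Final answer: 120/(s-9)^6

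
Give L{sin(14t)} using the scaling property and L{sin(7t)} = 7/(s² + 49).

Using L{f(at)} = (1/a)F(s/a) with a=2: L{sin(14t)} = (1/2) · 7/((s/2)² + 49) = (1/2) · 7·4/(s² + 196) = 14/(s² + 196)

Final answer: 14/(s² + 196)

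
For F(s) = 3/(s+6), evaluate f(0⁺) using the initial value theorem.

f(0⁺) = lim_{s→∞} s·3/(s+6) = lim_{s→∞} 3s/(s+6) = 3

Final answer: 3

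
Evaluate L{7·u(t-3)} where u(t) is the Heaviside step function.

L{u(t-a)} = e^(-as)/s. Here a=3, so L{u(t-3)} = e^(-3s)/s, and L{7·u(t-3)} = 7·e^(-3s)/s

Final answer: 7·e^(-3s)/s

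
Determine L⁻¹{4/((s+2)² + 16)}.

Form: b/((s-a)² + b²) → e^(at)sin(bt). With a=-2, b=4

Final answer: e^(-2t)·sin(4t)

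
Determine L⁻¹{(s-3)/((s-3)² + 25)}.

Using frequency shift: L⁻¹{(s-a)/((s-a)² + b²)} = e^(at)cos(bt). Here a=3, b=5

Final answer: e^(3t)·cos(5t)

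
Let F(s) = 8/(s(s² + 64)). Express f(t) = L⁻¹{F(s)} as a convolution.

8/(s(s² + 64)) = (1/s)·(8/(s² + 64)) = L{1}·L{sin(8t)}. So f(t) = 1*(sin(8t)) = ∫₀ᵗ sin(8τ) dτ

Final answer: ∫₀ᵗ sin(8τ) dτ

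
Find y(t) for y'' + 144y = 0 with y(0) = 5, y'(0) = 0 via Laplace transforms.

L{y''} + 144L{y} = 0. s²Y - 5s - 0 + 144Y = 0. Y(s² + 144) = 5s. Y = (5s)/(s² + 144). Inverting: y(t) = 5cos(12t)

Final answer: y(t) = 5cos(12t)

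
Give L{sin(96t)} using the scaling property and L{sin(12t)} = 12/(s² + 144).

Using L{f(at)} = (1/a)F(s/a) with a=8: L{sin(96t)} = (1/8) · 12/((s/8)² + 144) = (1/8) · 12·64/(s² + 9216) = 96/(s² + 9216)

Final answer: 96/(s² + 9216)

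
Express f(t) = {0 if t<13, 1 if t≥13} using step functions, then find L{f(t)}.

f(t) = u(t-13). L{u(t-13)} = e^(-13s)/s, so L{f(t)} = e^(-13s)/s

Final answer: e^(-13s)/s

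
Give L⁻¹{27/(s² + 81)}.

This is the form c·a/(s² + a²) with a = 9, c = 3. L⁻¹ = 3·sin(9t)

Final answer: 3·sin(9t)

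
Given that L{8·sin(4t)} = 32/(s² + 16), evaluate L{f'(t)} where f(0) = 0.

L{f'(t)} = s·F(s) - f(0) = s·32/(s² + 16) - 0 = 32s/(s² + 16)

Final answer: 32s/(s² + 16)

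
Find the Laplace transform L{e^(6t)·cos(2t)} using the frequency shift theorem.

Frequency shift: L{e^(at)f(t)} = F(s-a). L{e^(6t)·cos(2t)} = (s-6)/((s-6)² + 4)

Final answer: (s-6)/((s-6)² + 4)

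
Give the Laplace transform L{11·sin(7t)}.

L{sin(ωt)} = ω/(s² + ω²), so L{sin(7t)} = 7/(s² + 49). Then L{11·sin(7t)} = 11·7/(s² + 49) = 77/(s² + 49)

Final answer: 77/(s² + 49)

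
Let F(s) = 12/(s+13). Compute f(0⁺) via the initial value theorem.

f(0⁺) = lim_{s→∞} s·12/(s+13) = lim_{s→∞} 12s/(s+13) = 12

Final answer: 12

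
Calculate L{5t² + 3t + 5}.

L{5t² + 3t + 5} = 5·2/s³ + 3/s² + 5/s = 10/s³ + 3/s² + 5/s

Final answer: 10/s³ + 3/s² + 5/s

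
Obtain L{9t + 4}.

L{9t + 4} = 9·L{t} + 4·L{1} = 9/s² + 4/s

Final answer: 9/s² + 4/s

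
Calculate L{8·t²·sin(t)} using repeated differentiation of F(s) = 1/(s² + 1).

F(s) = 1/(s² + 1). F'(s) = -2s/(s² + 1)². F''(s) = -2(1 - 3s²)/(s² + 1)³ = (6s² - 2)/(s² + 1)³. So L{t²·sin(t)} = (-1)² F''(s) = (6s² - 2)/(s² + 1)³. Then L{8·t²·sin(t)} = 8·(6s² - 2)/(s² + 1)³ = (48s² - 16)/(s² + 1)³

Final answer: (48s² - 16)/(s² + 1)³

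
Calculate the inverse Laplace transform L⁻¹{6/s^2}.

L⁻¹{n!/s^(n+1)} = t^n with n=1. So L⁻¹{1/s^2} = t, and L⁻¹{6/s^2} = (6/1)·t = 6·t

Final answer: 6·t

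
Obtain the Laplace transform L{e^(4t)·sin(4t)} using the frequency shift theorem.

Frequency shift: L{e^(at)f(t)} = F(s-a). L{e^(4t)·sin(4t)} = 4/((s-4)² + 16)

Final answer: 4/((s-4)² + 16)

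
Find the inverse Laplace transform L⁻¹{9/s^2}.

L⁻¹{n!/s^(n+1)} = t^n with n=1. So L⁻¹{1/s^2} = t, and L⁻¹{9/s^2} = (9/1)·t = 9·t

Final answer: 9·t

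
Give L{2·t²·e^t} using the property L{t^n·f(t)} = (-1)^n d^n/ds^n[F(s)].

L{e^t} = 1/(s-1). d/ds[1/(s-1)] = -1/(s-1)². d²/ds²[1/(s-1)] = 2/(s-1)³. So L{t²·e^t} = (-1)² · 2/(s-1)³ = 2/(s-1)³. Then L{2·t²·e^t} = 2·2/(s-1)³ = 4/(s-1)³

Final answer: 4/(s-1)³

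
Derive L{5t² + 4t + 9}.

L{5t² + 4t + 9} = 5·2/s³ + 4/s² + 9/s = 10/s³ + 4/s² + 9/s

Final answer: 10/s³ + 4/s² + 9/s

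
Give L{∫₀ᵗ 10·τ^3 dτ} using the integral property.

L{∫₀ᵗ f(τ)dτ} = F(s)/s with f(t) = 10t^3. F(s) = 60/s^4, so L{∫₀ᵗ 10·τ^3 dτ} = (60/s^4)/s = 60/s^5. (Check: ∫₀ᵗ 10·τ^3 dτ = 10t^4/4.)

Final answer: 60/s^5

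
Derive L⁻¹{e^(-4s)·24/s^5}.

L⁻¹{24/s^5} = t^4. By the time shift theorem, L⁻¹{e^(-as)F(s)} = u(t-a)f(t-a) with a=4, so L⁻¹{e^(-4s)·24/s^5} = u(t-4)·(t-4)^4

Final answer: u(t-4)·(t-4)^4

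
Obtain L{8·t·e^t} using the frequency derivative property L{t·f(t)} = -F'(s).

L{e^t} = 1/(s-1). By frequency derivative: L{t·e^t} = -d/ds[1/(s-1)] = -(-1)/(s-1)² = 1/(s-1)². Then L{8·t·e^t} = 8·1/(s-1)² = 8/(s-1)²

Final answer: 8/(s-1)²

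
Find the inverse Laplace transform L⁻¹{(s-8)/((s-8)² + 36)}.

Using frequency shift, L⁻¹{(s-8)/((s-8)² + 36)} = e^(8t)·cos(6t)

Final answer: e^(8t)·cos(6t)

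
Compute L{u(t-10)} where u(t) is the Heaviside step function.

L{u(t-a)} = e^(-as)/s. Here a=10, so L{u(t-10)} = e^(-10s)/s

Final answer: e^(-10s)/s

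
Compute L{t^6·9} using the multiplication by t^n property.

L{9} = 9/s. d^1/ds^1[1/s] = -1/s². d^2/ds^2[1/s] = 2/s^3. d^3/ds^3[1/s] = -6/s^4. d^4/ds^4[1/s] = 24/s^5. d^5/ds^5[1/s] = -120/s^6. d^6/ds^6[1/s] = 720/s^7. So L{t^6} = (-1)^{6}·720/s^7 = 720/s^7. Then L{t^6·9} = 9·720/s^7 = 6480/s^7

Final answer: 6480/s^7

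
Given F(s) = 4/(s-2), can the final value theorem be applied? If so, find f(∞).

sF(s) = 4s/(s-2) has a pole at s = 2 in the right half-plane. Theorem does NOT apply (unstable system; f(t) = 4·e^(2t) grows without bound).

Final answer: Not applicable (unstable)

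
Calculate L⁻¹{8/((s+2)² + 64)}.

Form: b/((s-a)² + b²) → e^(at)sin(bt). With a=-2, b=8

Final answer: e^(-2t)·sin(8t)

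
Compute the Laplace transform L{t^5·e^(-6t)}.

L{t^n·e^(at)} = n!/(s-a)^(n+1), so L{t^5·e^(-6t)} = 120/(s+6)^6

Final answer: 120/(s+6)^6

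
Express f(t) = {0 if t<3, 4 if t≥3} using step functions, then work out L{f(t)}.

f(t) = 4·u(t-3). L{u(t-3)} = e^(-3s)/s, so L{f(t)} = 4·e^(-3s)/s

Final answer: 4·e^(-3s)/s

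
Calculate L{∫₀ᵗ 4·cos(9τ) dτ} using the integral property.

L{∫₀ᵗ f(τ)dτ} = F(s)/s with F(s) = 4s/(s² + 81), so the result is (4s/(s² + 81))/s = 4/(s² + 81)

Final answer: 4/(s² + 81)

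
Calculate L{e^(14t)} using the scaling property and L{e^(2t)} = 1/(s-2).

Using L{f(at)} = (1/a)F(s/a) with a=7 and f(t) = e^(2t): L{e^(14t)} = (1/7) · 1/((s/7)-2) = (1/7) · 7/(s-14) = 1/(s-14)

Final answer: 1/(s-14)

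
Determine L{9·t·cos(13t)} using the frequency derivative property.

L{cos(13t)} = s/(s² + 169). Derivative: d/ds[s/(s² + 169)] = [(s² + 169) - s·2s]/(s² + 169)² = (169 - s²)/(s² + 169)². So L{t·cos(13t)} = -F'(s) = (s² - 169)/(s² + 169)². Then L{9·t·cos(13t)} = 9·(s² - 169)/(s² + 169)²

Final answer: 9·(s² - 169)/(s² + 169)²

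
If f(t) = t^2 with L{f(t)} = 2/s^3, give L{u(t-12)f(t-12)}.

Time shift theorem: L{u(t-a)f(t-a)} = e^(-as)F(s). Here a=12, F(s) = 2/s^3, so L{u(t-12)f(t-12)} = e^(-12s)·2/s^3

Final answer: e^(-12s)·2/s^3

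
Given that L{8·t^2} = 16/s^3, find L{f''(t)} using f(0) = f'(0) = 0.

L{f''(t)} = s²F(s) - sf(0) - f'(0) = s²·16/s^3 - 0 - 0 = 16/s

Final answer: 16/s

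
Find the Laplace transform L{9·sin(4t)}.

L{sin(ωt)} = ω/(s² + ω²), so L{sin(4t)} = 4/(s² + 16). Then L{9·sin(4t)} = 9·4/(s² + 16) = 36/(s² + 16)

Final answer: 36/(s² + 16)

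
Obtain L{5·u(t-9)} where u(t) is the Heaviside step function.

L{u(t-a)} = e^(-as)/s. Here a=9, so L{u(t-9)} = e^(-9s)/s, and L{5·u(t-9)} = 5·e^(-9s)/s

Final answer: 5·e^(-9s)/s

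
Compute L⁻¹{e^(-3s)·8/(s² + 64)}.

L⁻¹{8/(s² + 64)} = sin(8t). By the time shift theorem, L⁻¹{e^(-as)F(s)} = u(t-a)f(t-a) with a=3, so L⁻¹{e^(-3s)·8/(s² + 64)} = u(t-3)·sin(8(t-3))

Final answer: u(t-3)·sin(8(t-3))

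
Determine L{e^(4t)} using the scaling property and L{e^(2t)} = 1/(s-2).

Using L{f(at)} = (1/a)F(s/a) with a=2 and f(t) = e^(2t): L{e^(4t)} = (1/2) · 1/((s/2)-2) = (1/2) · 2/(s-4) = 1/(s-4)

Final answer: 1/(s-4)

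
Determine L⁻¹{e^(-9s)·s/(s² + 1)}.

L⁻¹{s/(s² + 1)} = cos(t). By the time shift theorem, L⁻¹{e^(-as)F(s)} = u(t-a)f(t-a) with a=9, so L⁻¹{e^(-9s)·s/(s² + 1)} = u(t-9)·cos((t-9))

Final answer: u(t-9)·cos((t-9))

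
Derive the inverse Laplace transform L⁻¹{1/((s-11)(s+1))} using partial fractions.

Decompose: A/(s-11) + B/(s+1). A = 1/12, B = -1/12. f(t) = (e^(11t) - e^(-t))/12

Final answer: (e^(11t) - e^(-t))/12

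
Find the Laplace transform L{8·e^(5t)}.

L{e^(at)} = 1/(s-a), so L{e^(5t)} = 1/(s-5). Then L{8·e^(5t)} = 8/(s-5)

Final answer: 8/(s-5)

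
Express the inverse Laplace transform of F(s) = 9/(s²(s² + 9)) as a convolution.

9/(s²(s² + 9)) = (1/s²)·(9/(s² + 9)) = L{t}·L{3·sin(3t)}. So f(t) = t*(3·sin(3t)) = ∫₀ᵗ 3τ·sin(3(t-τ)) dτ

Final answer: ∫₀ᵗ 3τ·sin(3(t-τ)) dτ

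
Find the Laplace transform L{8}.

L{8} = 8 · L{1} = 8/s

Final answer: 8/s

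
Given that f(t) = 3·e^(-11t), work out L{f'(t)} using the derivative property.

f(0) = 3, F(s) = 3/(s+11). L{f'(t)} = s·F(s) - f(0) = 3s/(s+11) - 3 = (3s - 3(s+11))/(s+11) = -33/(s+11)

Final answer: -33/(s+11)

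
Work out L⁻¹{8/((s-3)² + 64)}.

Form: b/((s-a)² + b²) → e^(at)sin(bt). With a=3, b=8

Final answer: e^(3t)·sin(8t)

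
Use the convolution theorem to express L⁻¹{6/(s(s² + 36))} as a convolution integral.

6/(s(s² + 36)) = (1/s)·(6/(s² + 36)) = L{1}·L{sin(6t)}. So f(t) = 1*(sin(6t)) = ∫₀ᵗ sin(6τ) dτ

Final answer: ∫₀ᵗ sin(6τ) dτ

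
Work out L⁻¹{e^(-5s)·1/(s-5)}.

L⁻¹{1/(s-5)} = e^(5t). By the time shift theorem, L⁻¹{e^(-as)F(s)} = u(t-a)f(t-a) with a=5, so L⁻¹{e^(-5s)·1/(s-5)} = u(t-5)·e^(5(t-5))

Final answer: u(t-5)·e^(5(t-5))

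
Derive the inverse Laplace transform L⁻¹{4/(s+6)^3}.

L⁻¹{n!/(s-a)^(n+1)} = t^n·e^(at) with n=2, a=-6. So L⁻¹{2/(s+6)^3} = t^2·e^(-6t), and L⁻¹{4/(s+6)^3} = (4/2)·t^2·e^(-6t) = 2·t^2·e^(-6t)

Final answer: 2·t^2·e^(-6t)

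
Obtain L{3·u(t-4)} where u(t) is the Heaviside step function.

L{u(t-a)} = e^(-as)/s. Here a=4, so L{u(t-4)} = e^(-4s)/s, and L{3·u(t-4)} = 3·e^(-4s)/s

Final answer: 3·e^(-4s)/s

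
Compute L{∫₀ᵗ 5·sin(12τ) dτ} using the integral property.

L{∫₀ᵗ f(τ)dτ} = F(s)/s with F(s) = 60/(s² + 144), so the result is (60/(s² + 144))/s = 60/(s(s² + 144))

Final answer: 60/(s(s² + 144))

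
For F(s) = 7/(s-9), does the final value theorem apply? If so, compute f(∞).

sF(s) = 7s/(s-9) has a pole at s = 9 in the right half-plane. Theorem does NOT apply (unstable system; f(t) = 7·e^(9t) grows without bound).

Final answer: Not applicable (unstable)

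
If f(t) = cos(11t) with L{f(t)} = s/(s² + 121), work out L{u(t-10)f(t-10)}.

Time shift theorem: L{u(t-a)f(t-a)} = e^(-as)F(s). Here a=10, F(s) = s/(s² + 121), so L{u(t-10)f(t-10)} = e^(-10s)·s/(s² + 121)

Final answer: e^(-10s)·s/(s² + 121)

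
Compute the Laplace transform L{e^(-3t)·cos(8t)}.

L{e^(at)·cos(ωt)} = (s-a)/((s-a)² + ω²), so L{e^(-3t)·cos(8t)} = (s+3)/((s+3)² + 64)

Final answer: (s+3)/((s+3)² + 64)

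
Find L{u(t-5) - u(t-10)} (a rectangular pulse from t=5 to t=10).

L{u(t-a)} = e^(-as)/s. L{u(t-5) - u(t-10)} = (e^(-5s) - e^(-10s))/s

Final answer: (e^(-5s) - e^(-10s))/s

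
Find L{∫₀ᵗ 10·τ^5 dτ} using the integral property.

L{∫₀ᵗ f(τ)dτ} = F(s)/s with f(t) = 10t^5. F(s) = 1200/s^6, so L{∫₀ᵗ 10·τ^5 dτ} = (1200/s^6)/s = 1200/s^7. (Check: ∫₀ᵗ 10·τ^5 dτ = 10t^6/6.)

Final answer: 1200/s^7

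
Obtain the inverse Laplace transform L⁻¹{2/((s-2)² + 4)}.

Using frequency shift, L⁻¹{2/((s-2)² + 4)} = e^(2t)·sin(2t)

Final answer: e^(2t)·sin(2t)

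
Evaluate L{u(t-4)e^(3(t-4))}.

u(t-a)f(t-a) with f(t)=e^(3t). L{e^(3t)} = 1/(s-3). By time shift: e^(-4s)/(s-3)

Final answer: e^(-4s)/(s-3)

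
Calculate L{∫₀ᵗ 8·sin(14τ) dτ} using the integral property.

L{∫₀ᵗ f(τ)dτ} = F(s)/s with F(s) = 112/(s² + 196), so the result is (112/(s² + 196))/s = 112/(s(s² + 196))

Final answer: 112/(s(s² + 196))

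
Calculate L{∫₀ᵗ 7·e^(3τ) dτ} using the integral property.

L{∫₀ᵗ f(τ)dτ} = F(s)/s with F(s) = 7/(s-3), so L{∫₀ᵗ 7·e^(3τ) dτ} = 7/(s(s-3))

Final answer: 7/(s(s-3))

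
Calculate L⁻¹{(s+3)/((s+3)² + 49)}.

Using frequency shift: L⁻¹{(s-a)/((s-a)² + b²)} = e^(at)cos(bt). Here a=-3, b=7

Final answer: e^(-3t)·cos(7t)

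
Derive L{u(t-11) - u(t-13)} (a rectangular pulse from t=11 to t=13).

L{u(t-a)} = e^(-as)/s. L{u(t-11) - u(t-13)} = (e^(-11s) - e^(-13s))/s

Final answer: (e^(-11s) - e^(-13s))/s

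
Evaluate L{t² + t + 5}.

L{t² + t + 5} = 2/s³ + 1/s² + 5/s = 2/s³ + 1/s² + 5/s

Final answer: 2/s³ + 1/s² + 5/s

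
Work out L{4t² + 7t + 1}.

L{4t² + 7t + 1} = 4·2/s³ + 7/s² + 1/s = 8/s³ + 7/s² + 1/s

Final answer: 8/s³ + 7/s² + 1/s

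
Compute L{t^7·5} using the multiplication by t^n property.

L{5} = 5/s. d^1/ds^1[1/s] = -1/s². d^2/ds^2[1/s] = 2/s^3. d^3/ds^3[1/s] = -6/s^4. d^4/ds^4[1/s] = 24/s^5. d^5/ds^5[1/s] = -120/s^6. d^6/ds^6[1/s] = 720/s^7. d^7/ds^7[1/s] = -5040/s^8. So L{t^7} = (-1)^{7}·-5040/s^8 = 5040/s^8. Then L{t^7·5} = 5·5040/s^8 = 25200/s^8

Final answer: 25200/s^8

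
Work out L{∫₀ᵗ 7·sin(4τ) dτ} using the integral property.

L{∫₀ᵗ f(τ)dτ} = F(s)/s with F(s) = 28/(s² + 16), so the result is (28/(s² + 16))/s = 28/(s(s² + 16))

Final answer: 28/(s(s² + 16))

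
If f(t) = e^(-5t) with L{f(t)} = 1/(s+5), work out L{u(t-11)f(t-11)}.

Time shift theorem: L{u(t-a)f(t-a)} = e^(-as)F(s). Here a=11, F(s) = 1/(s+5), so L{u(t-11)f(t-11)} = e^(-11s)·1/(s+5)

Final answer: e^(-11s)·1/(s+5)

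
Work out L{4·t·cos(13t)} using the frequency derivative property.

L{cos(13t)} = s/(s² + 169). Derivative: d/ds[s/(s² + 169)] = [(s² + 169) - s·2s]/(s² + 169)² = (169 - s²)/(s² + 169)². So L{t·cos(13t)} = -F'(s) = (s² - 169)/(s² + 169)². Then L{4·t·cos(13t)} = 4·(s² - 169)/(s² + 169)²

Final answer: 4·(s² - 169)/(s² + 169)²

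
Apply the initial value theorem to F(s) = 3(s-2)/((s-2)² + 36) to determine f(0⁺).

f(0⁺) = lim_{s→∞} sF(s) = lim_{s→∞} 3s(s-2)/((s-2)² + 36) = 3

Final answer: 3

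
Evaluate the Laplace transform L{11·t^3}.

L{t^n} = n!/s^(n+1), so L{t^3} = 6/s^4. Then L{11·t^3} = 11·6/s^4 = 66/s^4

Final answer: 66/s^4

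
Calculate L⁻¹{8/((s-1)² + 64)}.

Form: b/((s-a)² + b²) → e^(at)sin(bt). With a=1, b=8

Final answer: e^t·sin(8t)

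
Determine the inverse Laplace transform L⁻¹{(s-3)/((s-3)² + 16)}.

Using frequency shift, L⁻¹{(s-3)/((s-3)² + 16)} = e^(3t)·cos(4t)

Final answer: e^(3t)·cos(4t)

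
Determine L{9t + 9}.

L{9t + 9} = 9·L{t} + 9·L{1} = 9/s² + 9/s

Final answer: 9/s² + 9/s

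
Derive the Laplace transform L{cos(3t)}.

L{cos(ωt)} = s/(s² + ω²), so L{cos(3t)} = s/(s² + 9)

Final answer: s/(s² + 9)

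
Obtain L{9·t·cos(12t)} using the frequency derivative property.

L{cos(12t)} = s/(s² + 144). Derivative: d/ds[s/(s² + 144)] = [(s² + 144) - s·2s]/(s² + 144)² = (144 - s²)/(s² + 144)². So L{t·cos(12t)} = -F'(s) = (s² - 144)/(s² + 144)². Then L{9·t·cos(12t)} = 9·(s² - 144)/(s² + 144)²

Final answer: 9·(s² - 144)/(s² + 144)²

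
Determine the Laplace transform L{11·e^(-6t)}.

L{e^(at)} = 1/(s-a), so L{e^(-6t)} = 1/(s+6). Then L{11·e^(-6t)} = 11/(s+6)

Final answer: 11/(s+6)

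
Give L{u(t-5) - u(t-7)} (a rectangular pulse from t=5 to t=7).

L{u(t-a)} = e^(-as)/s. L{u(t-5) - u(t-7)} = (e^(-5s) - e^(-7s))/s

Final answer: (e^(-5s) - e^(-7s))/s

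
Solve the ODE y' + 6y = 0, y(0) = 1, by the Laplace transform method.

L{y'} + 6L{y} = 0. sY - 1 + 6Y = 0. Y(s+6) = 1. Y = 1/(s+6)

Final answer: y(t) = e^(-6t)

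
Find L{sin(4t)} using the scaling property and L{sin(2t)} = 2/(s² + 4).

Using L{f(at)} = (1/a)F(s/a) with a=2: L{sin(4t)} = (1/2) · 2/((s/2)² + 4) = (1/2) · 2·4/(s² + 16) = 4/(s² + 16)

Final answer: 4/(s² + 16)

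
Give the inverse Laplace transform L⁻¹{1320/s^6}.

L⁻¹{n!/s^(n+1)} = t^n with n=5. So L⁻¹{120/s^6} = t^5, and L⁻¹{1320/s^6} = (1320/120)·t^5 = 11·t^5

Final answer: 11·t^5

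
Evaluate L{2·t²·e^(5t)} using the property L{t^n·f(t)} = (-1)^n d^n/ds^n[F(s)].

L{e^(5t)} = 1/(s-5). d/ds[1/(s-5)] = -1/(s-5)². d²/ds²[1/(s-5)] = 2/(s-5)³. So L{t²·e^(5t)} = (-1)² · 2/(s-5)³ = 2/(s-5)³. Then L{2·t²·e^(5t)} = 2·2/(s-5)³ = 4/(s-5)³

Final answer: 4/(s-5)³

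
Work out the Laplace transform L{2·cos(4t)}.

L{cos(ωt)} = s/(s² + ω²), so L{cos(4t)} = s/(s² + 16). Then L{2·cos(4t)} = 2·s/(s² + 16) = 2s/(s² + 16)

Final answer: 2s/(s² + 16)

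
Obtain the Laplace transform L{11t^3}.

L{11t^3} = 11 · L{t^3} = 11 · 6/s^4 = 66/s^4

Final answer: 66/s^4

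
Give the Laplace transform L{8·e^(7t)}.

L{e^(at)} = 1/(s-a), so L{e^(7t)} = 1/(s-7). Then L{8·e^(7t)} = 8/(s-7)

Final answer: 8/(s-7)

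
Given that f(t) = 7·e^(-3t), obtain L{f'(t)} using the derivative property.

f(0) = 7, F(s) = 7/(s+3). L{f'(t)} = s·F(s) - f(0) = 7s/(s+3) - 7 = (7s - 7(s+3))/(s+3) = -21/(s+3)

Final answer: -21/(s+3)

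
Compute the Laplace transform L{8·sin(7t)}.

L{sin(ωt)} = ω/(s² + ω²), so L{sin(7t)} = 7/(s² + 49). Then L{8·sin(7t)} = 8·7/(s² + 49) = 56/(s² + 49)

Final answer: 56/(s² + 49)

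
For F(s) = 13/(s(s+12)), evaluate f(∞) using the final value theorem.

f(∞) = lim_{s→0} s·13/(s(s+12)) = lim_{s→0} 13/(s+12) = 13/12 = 13/12

Final answer: 13/12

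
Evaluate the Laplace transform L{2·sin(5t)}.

L{sin(ωt)} = ω/(s² + ω²), so L{sin(5t)} = 5/(s² + 25). Then L{2·sin(5t)} = 2·5/(s² + 25) = 10/(s² + 25)

Final answer: 10/(s² + 25)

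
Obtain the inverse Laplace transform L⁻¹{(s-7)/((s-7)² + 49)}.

Using frequency shift, L⁻¹{(s-7)/((s-7)² + 49)} = e^(7t)·cos(7t)

Final answer: e^(7t)·cos(7t)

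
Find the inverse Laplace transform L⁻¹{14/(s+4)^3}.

L⁻¹{n!/(s-a)^(n+1)} = t^n·e^(at) with n=2, a=-4. So L⁻¹{2/(s+4)^3} = t^2·e^(-4t), and L⁻¹{14/(s+4)^3} = (14/2)·t^2·e^(-4t) = 7·t^2·e^(-4t)

Final answer: 7·t^2·e^(-4t)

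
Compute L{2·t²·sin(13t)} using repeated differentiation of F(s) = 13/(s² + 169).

F(s) = 13/(s² + 169). F'(s) = -26s/(s² + 169)². F''(s) = -26(169 - 3s²)/(s² + 169)³ = (78s² - 4394)/(s² + 169)³. So L{t²·sin(13t)} = (-1)² F''(s) = (78s² - 4394)/(s² + 169)³. Then L{2·t²·sin(13t)} = 2·(78s² - 4394)/(s² + 169)³ = (156s² - 8788)/(s² + 169)³

Final answer: (156s² - 8788)/(s² + 169)³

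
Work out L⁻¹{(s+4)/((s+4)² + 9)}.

Using frequency shift: L⁻¹{(s-a)/((s-a)² + b²)} = e^(at)cos(bt). Here a=-4, b=3

Final answer: e^(-4t)·cos(3t)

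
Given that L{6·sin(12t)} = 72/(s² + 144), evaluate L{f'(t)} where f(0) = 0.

L{f'(t)} = s·F(s) - f(0) = s·72/(s² + 144) - 0 = 72s/(s² + 144)

Final answer: 72s/(s² + 144)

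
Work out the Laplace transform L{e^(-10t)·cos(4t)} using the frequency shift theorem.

Frequency shift: L{e^(at)f(t)} = F(s-a). L{e^(-10t)·cos(4t)} = (s+10)/((s+10)² + 16)

Final answer: (s+10)/((s+10)² + 16)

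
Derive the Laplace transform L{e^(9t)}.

L{e^(at)} = 1/(s-a), so L{e^(9t)} = 1/(s-9)

Final answer: 1/(s-9)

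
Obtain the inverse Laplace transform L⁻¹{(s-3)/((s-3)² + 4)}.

Using frequency shift, L⁻¹{(s-3)/((s-3)² + 4)} = e^(3t)·cos(2t)

Final answer: e^(3t)·cos(2t)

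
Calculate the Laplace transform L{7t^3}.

L{7t^3} = 7 · L{t^3} = 7 · 6/s^4 = 42/s^4

Final answer: 42/s^4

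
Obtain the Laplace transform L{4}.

L{4} = 4 · L{1} = 4/s

Final answer: 4/s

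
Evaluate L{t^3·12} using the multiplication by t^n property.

L{12} = 12/s. d^1/ds^1[1/s] = -1/s². d^2/ds^2[1/s] = 2/s^3. d^3/ds^3[1/s] = -6/s^4. So L{t^3} = (-1)^{3}·-6/s^4 = 6/s^4. Then L{t^3·12} = 12·6/s^4 = 72/s^4

Final answer: 72/s^4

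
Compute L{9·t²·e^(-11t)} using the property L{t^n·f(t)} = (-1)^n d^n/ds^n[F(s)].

L{e^(-11t)} = 1/(s+11). d/ds[1/(s+11)] = -1/(s+11)². d²/ds²[1/(s+11)] = 2/(s+11)³. So L{t²·e^(-11t)} = (-1)² · 2/(s+11)³ = 2/(s+11)³. Then L{9·t²·e^(-11t)} = 9·2/(s+11)³ = 18/(s+11)³

Final answer: 18/(s+11)³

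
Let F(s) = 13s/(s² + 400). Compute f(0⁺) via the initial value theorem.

f(0⁺) = lim_{s→∞} s·13s/(s² + 400) = lim_{s→∞} 13s²/(s² + 400) = 13

Final answer: 13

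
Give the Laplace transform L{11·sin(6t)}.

L{sin(ωt)} = ω/(s² + ω²), so L{sin(6t)} = 6/(s² + 36). Then L{11·sin(6t)} = 11·6/(s² + 36) = 66/(s² + 36)

Final answer: 66/(s² + 36)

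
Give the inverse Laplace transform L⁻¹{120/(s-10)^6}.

L⁻¹{n!/(s-a)^(n+1)} = t^n·e^(at), so L⁻¹{120/(s-10)^6} = t^5·e^(10t)

Final answer: t^5·e^(10t)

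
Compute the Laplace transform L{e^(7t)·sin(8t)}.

L{e^(at)·sin(ωt)} = ω/((s-a)² + ω²), so L{e^(7t)·sin(8t)} = 8/((s-7)² + 64)

Final answer: 8/((s-7)² + 64)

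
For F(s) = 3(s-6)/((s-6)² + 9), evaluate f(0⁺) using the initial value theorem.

f(0⁺) = lim_{s→∞} sF(s) = lim_{s→∞} 3s(s-6)/((s-6)² + 9) = 3

Final answer: 3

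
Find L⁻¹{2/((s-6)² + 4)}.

Form: b/((s-a)² + b²) → e^(at)sin(bt). With a=6, b=2

Final answer: e^(6t)·sin(2t)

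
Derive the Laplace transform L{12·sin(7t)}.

L{sin(ωt)} = ω/(s² + ω²), so L{sin(7t)} = 7/(s² + 49). Then L{12·sin(7t)} = 12·7/(s² + 49) = 84/(s² + 49)

Final answer: 84/(s² + 49)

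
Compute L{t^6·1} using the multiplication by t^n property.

L{1} = 1/s. d^1/ds^1[1/s] = -1/s². d^2/ds^2[1/s] = 2/s^3. d^3/ds^3[1/s] = -6/s^4. d^4/ds^4[1/s] = 24/s^5. d^5/ds^5[1/s] = -120/s^6. d^6/ds^6[1/s] = 720/s^7. So L{t^6} = (-1)^{6}·720/s^7 = 720/s^7

Final answer: 720/s^7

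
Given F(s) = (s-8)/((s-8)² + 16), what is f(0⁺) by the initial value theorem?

f(0⁺) = lim_{s→∞} sF(s) = lim_{s→∞} s(s-8)/((s-8)² + 16) = 1

Final answer: 1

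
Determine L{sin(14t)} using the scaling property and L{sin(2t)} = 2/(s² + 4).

Using L{f(at)} = (1/a)F(s/a) with a=7: L{sin(14t)} = (1/7) · 2/((s/7)² + 4) = (1/7) · 2·49/(s² + 196) = 14/(s² + 196)

Final answer: 14/(s² + 196)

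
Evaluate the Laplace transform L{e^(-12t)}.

L{e^(at)} = 1/(s-a), so L{e^(-12t)} = 1/(s+12)

Final answer: 1/(s+12)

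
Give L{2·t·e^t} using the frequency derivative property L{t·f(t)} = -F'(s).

L{e^t} = 1/(s-1). By frequency derivative: L{t·e^t} = -d/ds[1/(s-1)] = -(-1)/(s-1)² = 1/(s-1)². Then L{2·t·e^t} = 2·1/(s-1)² = 2/(s-1)²

Final answer: 2/(s-1)²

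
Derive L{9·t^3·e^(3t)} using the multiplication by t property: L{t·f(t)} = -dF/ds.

Using L{t^n·e^(at)} = n!/(s-a)^(n+1), L{t^3·e^(3t)} = 6/(s-3)^4, so L{9·t^3·e^(3t)} = 9·6/(s-3)^4 = 54/(s-3)^4

Final answer: 54/(s-3)^4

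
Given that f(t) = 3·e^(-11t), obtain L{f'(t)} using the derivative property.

f(0) = 3, F(s) = 3/(s+11). L{f'(t)} = s·F(s) - f(0) = 3s/(s+11) - 3 = (3s - 3(s+11))/(s+11) = -33/(s+11)

Final answer: -33/(s+11)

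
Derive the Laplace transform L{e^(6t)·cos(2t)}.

L{e^(at)·cos(ωt)} = (s-a)/((s-a)² + ω²), so L{e^(6t)·cos(2t)} = (s-6)/((s-6)² + 4)

Final answer: (s-6)/((s-6)² + 4)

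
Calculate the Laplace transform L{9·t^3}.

L{t^n} = n!/s^(n+1), so L{t^3} = 6/s^4. Then L{9·t^3} = 9·6/s^4 = 54/s^4

Final answer: 54/s^4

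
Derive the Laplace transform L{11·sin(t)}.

L{sin(ωt)} = ω/(s² + ω²), so L{sin(t)} = 1/(s² + 1). Then L{11·sin(t)} = 11·1/(s² + 1) = 11/(s² + 1)

Final answer: 11/(s² + 1)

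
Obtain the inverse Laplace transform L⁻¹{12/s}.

L⁻¹{c/s} = c, so L⁻¹{12/s} = 12

Final answer: 12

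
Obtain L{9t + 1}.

L{9t + 1} = 9·L{t} + L{1} = 9/s² + 1/s

Final answer: 9/s² + 1/s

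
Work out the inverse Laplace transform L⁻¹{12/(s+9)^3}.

L⁻¹{n!/(s-a)^(n+1)} = t^n·e^(at) with n=2, a=-9. So L⁻¹{2/(s+9)^3} = t^2·e^(-9t), and L⁻¹{12/(s+9)^3} = (12/2)·t^2·e^(-9t) = 6·t^2·e^(-9t)

Final answer: 6·t^2·e^(-9t)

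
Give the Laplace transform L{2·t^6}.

L{t^n} = n!/s^(n+1), so L{t^6} = 720/s^7. Then L{2·t^6} = 2·720/s^7 = 1440/s^7

Final answer: 1440/s^7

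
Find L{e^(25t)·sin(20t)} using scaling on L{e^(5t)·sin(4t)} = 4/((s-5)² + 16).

Scaling with a=5: L{e^(25t)·sin(20t)} = (1/5) · 4/((s/5-5)² + 16). Simplifying: 20/((s-25)² + 400)

Final answer: 20/((s-25)² + 400)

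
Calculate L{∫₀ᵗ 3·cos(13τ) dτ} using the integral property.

L{∫₀ᵗ f(τ)dτ} = F(s)/s with F(s) = 3s/(s² + 169), so the result is (3s/(s² + 169))/s = 3/(s² + 169)

Final answer: 3/(s² + 169)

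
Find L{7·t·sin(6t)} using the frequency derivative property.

L{sin(6t)} = 6/(s² + 36). By L{t·f(t)} = -F'(s): -d/ds[6/(s² + 36)] = -(6)·(-2s)/(s² + 36)² = 12s/(s² + 36)². Then L{7·t·sin(6t)} = 7·12s/(s² + 36)² = 84s/(s² + 36)²

Final answer: 84s/(s² + 36)²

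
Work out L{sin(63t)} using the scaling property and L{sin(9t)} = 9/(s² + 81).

Using L{f(at)} = (1/a)F(s/a) with a=7: L{sin(63t)} = (1/7) · 9/((s/7)² + 81) = (1/7) · 9·49/(s² + 3969) = 63/(s² + 3969)

Final answer: 63/(s² + 3969)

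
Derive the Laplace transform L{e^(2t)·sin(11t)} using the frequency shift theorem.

Frequency shift: L{e^(at)f(t)} = F(s-a). L{e^(2t)·sin(11t)} = 11/((s-2)² + 121)

Final answer: 11/((s-2)² + 121)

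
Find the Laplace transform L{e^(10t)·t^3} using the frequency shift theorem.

L{e^(at)·t^n} = n!/(s-a)^(n+1), so L{e^(10t)·t^3} = 6/(s-10)^4

Final answer: 6/(s-10)^4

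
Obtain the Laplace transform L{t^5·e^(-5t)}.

L{t^n·e^(at)} = n!/(s-a)^(n+1), so L{t^5·e^(-5t)} = 120/(s+5)^6

Final answer: 120/(s+5)^6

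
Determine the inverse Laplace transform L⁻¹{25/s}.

L⁻¹{c/s} = c, so L⁻¹{25/s} = 25

Final answer: 25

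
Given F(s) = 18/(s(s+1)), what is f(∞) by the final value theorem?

f(∞) = lim_{s→0} s·18/(s(s+1)) = lim_{s→0} 18/(s+1) = 18/1 = 18

Final answer: 18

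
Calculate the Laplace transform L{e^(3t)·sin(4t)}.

L{e^(at)·sin(ωt)} = ω/((s-a)² + ω²), so L{e^(3t)·sin(4t)} = 4/((s-3)² + 16)

Final answer: 4/((s-3)² + 16)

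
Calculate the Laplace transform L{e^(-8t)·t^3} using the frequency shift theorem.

L{e^(at)·t^n} = n!/(s-a)^(n+1), so L{e^(-8t)·t^3} = 6/(s+8)^4

Final answer: 6/(s+8)^4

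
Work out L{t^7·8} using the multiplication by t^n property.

L{8} = 8/s. d^1/ds^1[1/s] = -1/s². d^2/ds^2[1/s] = 2/s^3. d^3/ds^3[1/s] = -6/s^4. d^4/ds^4[1/s] = 24/s^5. d^5/ds^5[1/s] = -120/s^6. d^6/ds^6[1/s] = 720/s^7. d^7/ds^7[1/s] = -5040/s^8. So L{t^7} = (-1)^{7}·-5040/s^8 = 5040/s^8. Then L{t^7·8} = 8·5040/s^8 = 40320/s^8

Final answer: 40320/s^8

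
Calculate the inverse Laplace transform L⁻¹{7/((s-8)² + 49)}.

Using frequency shift, L⁻¹{7/((s-8)² + 49)} = e^(8t)·sin(7t)

Final answer: e^(8t)·sin(7t)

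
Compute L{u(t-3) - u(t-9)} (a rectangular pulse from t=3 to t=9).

L{u(t-a)} = e^(-as)/s. L{u(t-3) - u(t-9)} = (e^(-3s) - e^(-9s))/s

Final answer: (e^(-3s) - e^(-9s))/s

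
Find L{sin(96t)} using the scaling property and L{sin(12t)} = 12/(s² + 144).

Using L{f(at)} = (1/a)F(s/a) with a=8: L{sin(96t)} = (1/8) · 12/((s/8)² + 144) = (1/8) · 12·64/(s² + 9216) = 96/(s² + 9216)

Final answer: 96/(s² + 9216)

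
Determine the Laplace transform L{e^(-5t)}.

L{e^(at)} = 1/(s-a), so L{e^(-5t)} = 1/(s+5)

Final answer: 1/(s+5)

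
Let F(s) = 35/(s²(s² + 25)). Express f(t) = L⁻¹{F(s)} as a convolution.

35/(s²(s² + 25)) = (1/s²)·(35/(s² + 25)) = L{t}·L{7·sin(5t)}. So f(t) = t*(7·sin(5t)) = ∫₀ᵗ 7τ·sin(5(t-τ)) dτ

Final answer: ∫₀ᵗ 7τ·sin(5(t-τ)) dτ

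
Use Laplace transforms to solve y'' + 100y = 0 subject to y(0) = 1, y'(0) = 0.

L{y''} + 100L{y} = 0. s²Y - s - 0 + 100Y = 0. Y(s² + 100) = s. Y = (s)/(s² + 100). Inverting: y(t) = cos(10t)

Final answer: y(t) = cos(10t)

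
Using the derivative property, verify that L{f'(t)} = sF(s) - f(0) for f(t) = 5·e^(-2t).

f'(t) = -10e^(-2t). Direct: L{f'(t)} = -10/(s+2). Property: s·5/(s+2) - 5 = (5s - 5(s+2))/(s+2) = -10/(s+2). ✓

Final answer: -10/(s+2)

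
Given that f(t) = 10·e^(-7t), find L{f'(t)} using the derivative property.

f(0) = 10, F(s) = 10/(s+7). L{f'(t)} = s·F(s) - f(0) = 10s/(s+7) - 10 = (10s - 10(s+7))/(s+7) = -70/(s+7)

Final answer: -70/(s+7)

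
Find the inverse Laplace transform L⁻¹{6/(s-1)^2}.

L⁻¹{n!/(s-a)^(n+1)} = t^n·e^(at) with n=1, a=1. So L⁻¹{1/(s-1)^2} = t·e^t, and L⁻¹{6/(s-1)^2} = (6/1)·t·e^t = 6·t·e^t

Final answer: 6·t·e^t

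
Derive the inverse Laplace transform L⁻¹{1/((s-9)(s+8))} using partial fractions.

Decompose: A/(s-9) + B/(s+8). A = 1/17, B = -1/17. f(t) = (e^(9t) - e^(-8t))/17

Final answer: (e^(9t) - e^(-8t))/17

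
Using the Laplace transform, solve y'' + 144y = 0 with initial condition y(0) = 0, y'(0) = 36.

L{y''} + 144L{y} = 0. s²Y - 0 - 36 + 144Y = 0. Y(s² + 144) = 36. Y = (36)/(s² + 144). Inverting: y(t) = 3sin(12t)

Final answer: y(t) = 3sin(12t)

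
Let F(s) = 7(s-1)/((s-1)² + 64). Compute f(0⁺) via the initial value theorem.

f(0⁺) = lim_{s→∞} sF(s) = lim_{s→∞} 7s(s-1)/((s-1)² + 64) = 7

Final answer: 7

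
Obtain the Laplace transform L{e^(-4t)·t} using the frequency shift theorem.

L{e^(at)·t^n} = n!/(s-a)^(n+1), so L{e^(-4t)·t} = 1/(s+4)^2

Final answer: 1/(s+4)^2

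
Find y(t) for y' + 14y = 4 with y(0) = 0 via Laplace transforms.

sY + 14Y = 4/s. Y = 4/(s(s+14)). Partial fractions: Y = 2/7/s - 2/7/(s+14)

Final answer: y(t) = 2/7(1 - e^(-14t))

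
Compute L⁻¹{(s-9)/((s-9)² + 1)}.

Using frequency shift: L⁻¹{(s-a)/((s-a)² + b²)} = e^(at)cos(bt). Here a=9, b=1

Final answer: e^(9t)·cos(t)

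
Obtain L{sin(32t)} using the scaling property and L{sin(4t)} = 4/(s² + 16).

Using L{f(at)} = (1/a)F(s/a) with a=8: L{sin(32t)} = (1/8) · 4/((s/8)² + 16) = (1/8) · 4·64/(s² + 1024) = 32/(s² + 1024)

Final answer: 32/(s² + 1024)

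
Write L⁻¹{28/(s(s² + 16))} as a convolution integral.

28/(s(s² + 16)) = (1/s)·(28/(s² + 16)) = L{1}·L{7·sin(4t)}. So f(t) = 1*(7·sin(4t)) = ∫₀ᵗ 7·sin(4τ) dτ

Final answer: ∫₀ᵗ 7·sin(4τ) dτ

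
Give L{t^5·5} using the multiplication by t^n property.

L{5} = 5/s. d^1/ds^1[1/s] = -1/s². d^2/ds^2[1/s] = 2/s^3. d^3/ds^3[1/s] = -6/s^4. d^4/ds^4[1/s] = 24/s^5. d^5/ds^5[1/s] = -120/s^6. So L{t^5} = (-1)^{5}·-120/s^6 = 120/s^6. Then L{t^5·5} = 5·120/s^6 = 600/s^6

Final answer: 600/s^6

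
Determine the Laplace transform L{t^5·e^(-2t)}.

L{t^n·e^(at)} = n!/(s-a)^(n+1), so L{t^5·e^(-2t)} = 120/(s+2)^6

Final answer: 120/(s+2)^6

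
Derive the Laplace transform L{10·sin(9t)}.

L{sin(ωt)} = ω/(s² + ω²), so L{sin(9t)} = 9/(s² + 81). Then L{10·sin(9t)} = 10·9/(s² + 81) = 90/(s² + 81)

Final answer: 90/(s² + 81)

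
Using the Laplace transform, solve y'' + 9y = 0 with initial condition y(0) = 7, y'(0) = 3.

L{y''} + 9L{y} = 0. s²Y - 7s - 3 + 9Y = 0. Y(s² + 9) = 7s + 3. Y = (7s + 3)/(s² + 9). Inverting: y(t) = 7cos(3t) + sin(3t)

Final answer: y(t) = 7cos(3t) + sin(3t)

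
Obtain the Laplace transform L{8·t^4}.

L{t^n} = n!/s^(n+1), so L{t^4} = 24/s^5. Then L{8·t^4} = 8·24/s^5 = 192/s^5

Final answer: 192/s^5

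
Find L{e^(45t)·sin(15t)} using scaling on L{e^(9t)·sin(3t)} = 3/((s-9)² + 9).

Scaling with a=5: L{e^(45t)·sin(15t)} = (1/5) · 3/((s/5-9)² + 9). Simplifying: 15/((s-45)² + 225)

Final answer: 15/((s-45)² + 225)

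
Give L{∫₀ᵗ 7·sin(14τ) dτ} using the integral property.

L{∫₀ᵗ f(τ)dτ} = F(s)/s with F(s) = 98/(s² + 196), so the result is (98/(s² + 196))/s = 98/(s(s² + 196))

Final answer: 98/(s(s² + 196))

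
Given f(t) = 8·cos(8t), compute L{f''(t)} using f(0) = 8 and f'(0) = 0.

F(s) = 8s/(s² + 64). L{f''(t)} = s²F(s) - sf(0) - f'(0) = 8s³/(s² + 64) - 8s = (8s³ - 8s(s² + 64))/(s² + 64) = -512s/(s² + 64)

Final answer: -512s/(s² + 64)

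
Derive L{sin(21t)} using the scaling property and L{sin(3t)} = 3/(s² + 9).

Using L{f(at)} = (1/a)F(s/a) with a=7: L{sin(21t)} = (1/7) · 3/((s/7)² + 9) = (1/7) · 3·49/(s² + 441) = 21/(s² + 441)

Final answer: 21/(s² + 441)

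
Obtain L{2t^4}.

L{t^n} = n!/s^(n+1). So L{2t^4} = 2·4!/s^5 = 48/s^5

Final answer: 48/s^5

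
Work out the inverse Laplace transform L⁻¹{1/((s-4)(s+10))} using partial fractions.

Decompose: A/(s-4) + B/(s+10). A = 1/14, B = -1/14. f(t) = (e^(4t) - e^(-10t))/14

Final answer: (e^(4t) - e^(-10t))/14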